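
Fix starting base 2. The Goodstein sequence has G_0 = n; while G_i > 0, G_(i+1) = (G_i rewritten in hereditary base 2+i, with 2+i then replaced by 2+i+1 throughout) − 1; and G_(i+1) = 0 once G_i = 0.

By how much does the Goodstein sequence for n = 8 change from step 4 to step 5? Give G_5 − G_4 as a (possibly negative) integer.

G_0=8  [base 2] 2^(2 + 1)  →[2↦3]→  3^(3 + 1) = 81  −1 ⇒ G_1=80
G_1=80  [base 3] 2·3^3 + 2·3^2 + 2·3 + 2  →[3↦4]→  2·4^4 + 2·4^2 + 2·4 + 2 = 554  −1 ⇒ G_2=553
G_2=553  [base 4] 2·4^4 + 2·4^2 + 2·4 + 1  →[4↦5]→  2·5^5 + 2·5^2 + 2·5 + 1 = 6311  −1 ⇒ G_3=6310
G_3=6310  [base 5] 2·5^5 + 2·5^2 + 2·5  →[5↦6]→  2·6^6 + 2·6^2 + 2·6 = 93396  −1 ⇒ G_4=93395
G_4=93395  [base 6] 2·6^6 + 2·6^2 + 6 + 5  →[6↦7]→  2·7^7 + 2·7^2 + 7 + 5 = 1647196  −1 ⇒ G_5=1647195

1553800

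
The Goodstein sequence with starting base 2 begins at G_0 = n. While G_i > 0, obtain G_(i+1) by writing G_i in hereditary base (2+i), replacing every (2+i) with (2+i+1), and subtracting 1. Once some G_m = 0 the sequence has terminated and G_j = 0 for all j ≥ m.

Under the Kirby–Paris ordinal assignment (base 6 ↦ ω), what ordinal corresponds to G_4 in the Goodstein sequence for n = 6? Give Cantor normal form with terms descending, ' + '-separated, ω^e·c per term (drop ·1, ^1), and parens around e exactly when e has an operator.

step 0: 6 = 2^2 + 2; sub 3 for 2: 3^3 + 3; = 30; G_1 = 30−1 = 29
step 1: 29 = 3^3 + 2; sub 4 for 3: 4^4 + 2; = 258; G_2 = 258−1 = 257
step 2: 257 = 4^4 + 1; sub 5 for 4: 5^5 + 1; = 3126; G_3 = 3126−1 = 3125
step 3: 3125 = 5^5; sub 6 for 5: 6^6; = 46656; G_4 = 46656−1 = 46655
step 4: 46655 = 5·6^5 + 5·6^4 + 5·6^3 + 5·6^2 + 5·6 + 5; sub 7 for 6: 5·7^5 + 5·7^4 + 5·7^3 + 5·7^2 + 5·7 + 5; = 98040; G_5 = 98040−1 = 98039

ω^5·5 + ω^4·5 + ω^3·5 + ω^2·5 + ω·5 + 5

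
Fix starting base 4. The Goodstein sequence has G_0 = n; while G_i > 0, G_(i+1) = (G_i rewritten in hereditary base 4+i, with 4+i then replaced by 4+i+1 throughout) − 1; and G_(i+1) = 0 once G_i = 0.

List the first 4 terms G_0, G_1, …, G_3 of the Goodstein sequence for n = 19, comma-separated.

G_0=19  [base 4] 4^2 + 3  →[4↦5]→  5^2 + 3 = 28  −1 ⇒ G_1=27
G_1=27  [base 5] 5^2 + 2  →[5↦6]→  6^2 + 2 = 38  −1 ⇒ G_2=37
G_2=37  [base 6] 6^2 + 1  →[6↦7]→  7^2 + 1 = 50  −1 ⇒ G_3=49

19, 27, 37, 49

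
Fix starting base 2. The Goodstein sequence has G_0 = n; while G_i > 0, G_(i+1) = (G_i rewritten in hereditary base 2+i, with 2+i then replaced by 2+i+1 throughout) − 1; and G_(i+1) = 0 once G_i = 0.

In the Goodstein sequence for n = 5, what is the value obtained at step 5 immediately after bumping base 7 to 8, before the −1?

base 2: 5 = 2^2 + 1; at 3: 3^3 + 1 = 28; next = 27
base 3: 27 = 3^3; at 4: 4^4 = 256; next = 255
base 4: 255 = 3·4^3 + 3·4^2 + 3·4 + 3; at 5: 3·5^3 + 3·5^2 + 3·5 + 3 = 468; next = 467
base 5: 467 = 3·5^3 + 3·5^2 + 3·5 + 2; at 6: 3·6^3 + 3·6^2 + 3·6 + 2 = 776; next = 775
base 6: 775 = 3·6^3 + 3·6^2 + 3·6 + 1; at 7: 3·7^3 + 3·7^2 + 3·7 + 1 = 1198; next = 1197
base 7: 1197 = 3·7^3 + 3·7^2 + 3·7; at 8: 3·8^3 + 3·8^2 + 3·8 = 1752; next = 1751

1752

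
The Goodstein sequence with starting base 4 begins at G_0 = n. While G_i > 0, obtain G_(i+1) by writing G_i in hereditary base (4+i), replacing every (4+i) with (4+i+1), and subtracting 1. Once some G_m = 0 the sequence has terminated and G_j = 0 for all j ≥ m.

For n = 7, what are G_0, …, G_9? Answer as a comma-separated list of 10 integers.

G_0 = 7. HB_4(7) = 4 + 3. Bump = 8. G_1 = 7.
G_1 = 7. HB_5(7) = 5 + 2. Bump = 8. G_2 = 7.
G_2 = 7. HB_6(7) = 6 + 1. Bump = 8. G_3 = 7.
G_3 = 7. HB_7(7) = 7. Bump = 8. G_4 = 7.
G_4 = 7. HB_8(7) = 7. Bump = 7. G_5 = 6.
G_5 = 6. HB_9(6) = 6. Bump = 6. G_6 = 5.
G_6 = 5. HB_10(5) = 5. Bump = 5. G_7 = 4.
G_7 = 4. HB_11(4) = 4. Bump = 4. G_8 = 3.
G_8 = 3. HB_12(3) = 3. Bump = 3. G_9 = 2.

7, 7, 7, 7, 7, 6, 5, 4, 3, 2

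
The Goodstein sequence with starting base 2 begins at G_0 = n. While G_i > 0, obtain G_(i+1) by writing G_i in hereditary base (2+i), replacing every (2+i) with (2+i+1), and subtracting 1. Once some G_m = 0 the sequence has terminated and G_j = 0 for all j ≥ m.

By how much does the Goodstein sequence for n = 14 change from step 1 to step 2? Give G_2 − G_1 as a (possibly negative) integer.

14 —HB2→ 2^(2 + 1) + 2^2 + 2 —bump→ 3^(3 + 1) + 3^3 + 3 = 111 —(−1)→ 110
110 —HB3→ 3^(3 + 1) + 3^3 + 2 —bump→ 4^(4 + 1) + 4^4 + 2 = 1282 —(−1)→ 1281

1171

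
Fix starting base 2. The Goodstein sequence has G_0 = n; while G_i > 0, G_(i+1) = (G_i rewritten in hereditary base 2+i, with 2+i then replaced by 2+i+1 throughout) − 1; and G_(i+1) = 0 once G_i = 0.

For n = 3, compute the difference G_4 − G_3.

-1

base 2: 3 = 2 + 1; at 3: 3 + 1 = 4; next = 3
base 3: 3 = 3; at 4: 4 = 4; next = 3
base 4: 3 = 3; at 5: 3 = 3; next = 2
base 5: 2 = 2; at 6: 2 = 2; next = 1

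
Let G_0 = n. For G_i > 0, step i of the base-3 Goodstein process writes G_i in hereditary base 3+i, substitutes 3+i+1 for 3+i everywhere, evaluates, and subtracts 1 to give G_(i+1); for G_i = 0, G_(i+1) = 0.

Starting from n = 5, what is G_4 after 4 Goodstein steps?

[0] 5 ≡ 3 + 2 (base 3). Lift 4: 6. −1: 5.
[1] 5 ≡ 4 + 1 (base 4). Lift 5: 6. −1: 5.
[2] 5 ≡ 5 (base 5). Lift 6: 6. −1: 5.
[3] 5 ≡ 5 (base 6). Lift 7: 5. −1: 4.
[4] 4 ≡ 4 (base 7). Lift 8: 4. −1: 3.

4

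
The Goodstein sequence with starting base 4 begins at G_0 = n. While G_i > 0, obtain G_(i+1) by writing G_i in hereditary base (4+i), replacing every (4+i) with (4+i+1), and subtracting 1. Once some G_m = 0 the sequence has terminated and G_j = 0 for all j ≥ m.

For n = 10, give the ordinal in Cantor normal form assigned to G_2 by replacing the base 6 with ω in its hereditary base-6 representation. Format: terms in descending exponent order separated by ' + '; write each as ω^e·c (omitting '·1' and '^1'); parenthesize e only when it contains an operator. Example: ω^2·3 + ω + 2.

step 0: 10 = 2·4 + 2; sub 5 for 4: 2·5 + 2; = 12; G_1 = 12−1 = 11
step 1: 11 = 2·5 + 1; sub 6 for 5: 2·6 + 1; = 13; G_2 = 13−1 = 12

ω·2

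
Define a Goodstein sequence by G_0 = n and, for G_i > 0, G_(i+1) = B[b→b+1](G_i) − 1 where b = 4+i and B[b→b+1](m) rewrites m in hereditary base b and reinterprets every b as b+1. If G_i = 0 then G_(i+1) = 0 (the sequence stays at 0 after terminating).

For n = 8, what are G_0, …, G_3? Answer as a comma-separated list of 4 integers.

8 —HB4→ 2·4 —bump→ 2·5 = 10 —(−1)→ 9
9 —HB5→ 5 + 4 —bump→ 6 + 4 = 10 —(−1)→ 9
9 —HB6→ 6 + 3 —bump→ 7 + 3 = 10 —(−1)→ 9

8, 9, 9, 9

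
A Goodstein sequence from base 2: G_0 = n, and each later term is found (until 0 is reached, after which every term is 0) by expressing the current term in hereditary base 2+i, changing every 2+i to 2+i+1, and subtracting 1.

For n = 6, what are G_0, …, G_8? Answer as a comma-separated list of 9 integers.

base 2: 6 = 2^2 + 2; at 3: 3^3 + 3 = 30; next = 29
base 3: 29 = 3^3 + 2; at 4: 4^4 + 2 = 258; next = 257
base 4: 257 = 4^4 + 1; at 5: 5^5 + 1 = 3126; next = 3125
base 5: 3125 = 5^5; at 6: 6^6 = 46656; next = 46655
base 6: 46655 = 5·6^5 + 5·6^4 + 5·6^3 + 5·6^2 + 5·6 + 5; at 7: 5·7^5 + 5·7^4 + 5·7^3 + 5·7^2 + 5·7 + 5 = 98040; next = 98039
base 7: 98039 = 5·7^5 + 5·7^4 + 5·7^3 + 5·7^2 + 5·7 + 4; at 8: 5·8^5 + 5·8^4 + 5·8^3 + 5·8^2 + 5·8 + 4 = 187244; next = 187243
base 8: 187243 = 5·8^5 + 5·8^4 + 5·8^3 + 5·8^2 + 5·8 + 3; at 9: 5·9^5 + 5·9^4 + 5·9^3 + 5·9^2 + 5·9 + 3 = 332148; next = 332147
base 9: 332147 = 5·9^5 + 5·9^4 + 5·9^3 + 5·9^2 + 5·9 + 2; at 10: 5·10^5 + 5·10^4 + 5·10^3 + 5·10^2 + 5·10 + 2 = 555552; next = 555551

6, 29, 257, 3125, 46655, 98039, 187243, 332147, 555551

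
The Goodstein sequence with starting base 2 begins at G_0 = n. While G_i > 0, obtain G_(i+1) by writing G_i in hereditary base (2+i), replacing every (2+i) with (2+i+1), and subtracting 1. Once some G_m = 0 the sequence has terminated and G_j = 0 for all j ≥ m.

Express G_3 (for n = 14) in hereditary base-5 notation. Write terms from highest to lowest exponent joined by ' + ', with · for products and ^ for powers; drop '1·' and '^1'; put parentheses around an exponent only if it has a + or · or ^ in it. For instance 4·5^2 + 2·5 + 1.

5^(5 + 1) + 5^5

G_0 = 14. HB_2(14) = 2^(2 + 1) + 2^2 + 2. Bump = 111. G_1 = 110.
G_1 = 110. HB_3(110) = 3^(3 + 1) + 3^3 + 2. Bump = 1282. G_2 = 1281.
G_2 = 1281. HB_4(1281) = 4^(4 + 1) + 4^4 + 1. Bump = 18751. G_3 = 18750.
G_3 = 18750. HB_5(18750) = 5^(5 + 1) + 5^5. Bump = 326592. G_4 = 326591.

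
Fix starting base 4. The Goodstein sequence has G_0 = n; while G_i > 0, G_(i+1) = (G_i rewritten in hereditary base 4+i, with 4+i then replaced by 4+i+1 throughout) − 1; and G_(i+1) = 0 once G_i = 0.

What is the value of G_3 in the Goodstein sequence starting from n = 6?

G_0=6  [base 4] 4 + 2  →[4↦5]→  5 + 2 = 7  −1 ⇒ G_1=6
G_1=6  [base 5] 5 + 1  →[5↦6]→  6 + 1 = 7  −1 ⇒ G_2=6
G_2=6  [base 6] 6  →[6↦7]→  7 = 7  −1 ⇒ G_3=6

6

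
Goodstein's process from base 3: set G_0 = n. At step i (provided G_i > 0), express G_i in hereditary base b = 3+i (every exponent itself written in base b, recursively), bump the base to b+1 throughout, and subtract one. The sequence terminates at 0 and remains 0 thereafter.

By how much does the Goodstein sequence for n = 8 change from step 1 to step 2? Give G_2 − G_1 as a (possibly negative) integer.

i=0: 8 = 2·3 + 2 (b=3); 3→4: 2·4 + 2 = 10; 10−1 = 9
i=1: 9 = 2·4 + 1 (b=4); 4→5: 2·5 + 1 = 11; 11−1 = 10

1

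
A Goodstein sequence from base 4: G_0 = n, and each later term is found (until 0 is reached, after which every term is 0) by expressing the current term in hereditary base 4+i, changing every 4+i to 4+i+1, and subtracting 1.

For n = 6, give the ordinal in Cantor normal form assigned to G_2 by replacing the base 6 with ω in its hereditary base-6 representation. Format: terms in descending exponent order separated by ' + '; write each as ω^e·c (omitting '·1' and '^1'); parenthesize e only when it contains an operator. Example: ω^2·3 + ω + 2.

G_0 = 6. HB_4(6) = 4 + 2. Bump = 7. G_1 = 6.
G_1 = 6. HB_5(6) = 5 + 1. Bump = 7. G_2 = 6.
G_2 = 6. HB_6(6) = 6. Bump = 7. G_3 = 6.

ω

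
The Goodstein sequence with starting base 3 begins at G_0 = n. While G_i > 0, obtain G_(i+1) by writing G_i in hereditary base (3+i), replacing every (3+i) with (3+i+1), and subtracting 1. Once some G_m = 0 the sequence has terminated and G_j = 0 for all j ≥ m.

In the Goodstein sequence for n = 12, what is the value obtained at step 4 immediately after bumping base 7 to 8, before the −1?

(0) 12|_3 = 3^2 + 3 ↦ 4^2 + 4|_4 = 20 ⇒ 19
(1) 19|_4 = 4^2 + 3 ↦ 5^2 + 3|_5 = 28 ⇒ 27
(2) 27|_5 = 5^2 + 2 ↦ 6^2 + 2|_6 = 38 ⇒ 37
(3) 37|_6 = 6^2 + 1 ↦ 7^2 + 1|_7 = 50 ⇒ 49
(4) 49|_7 = 7^2 ↦ 8^2|_8 = 64 ⇒ 63

64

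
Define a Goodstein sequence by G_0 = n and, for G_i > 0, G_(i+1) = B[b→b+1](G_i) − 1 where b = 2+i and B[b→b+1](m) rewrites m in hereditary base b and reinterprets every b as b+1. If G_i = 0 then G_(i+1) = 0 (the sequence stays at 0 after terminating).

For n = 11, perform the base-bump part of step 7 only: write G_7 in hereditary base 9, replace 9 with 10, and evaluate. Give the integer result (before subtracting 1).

70077777776

G_0 = 11. HB_2(11) = 2^(2 + 1) + 2 + 1. Bump = 85. G_1 = 84.
G_1 = 84. HB_3(84) = 3^(3 + 1) + 3. Bump = 1028. G_2 = 1027.
G_2 = 1027. HB_4(1027) = 4^(4 + 1) + 3. Bump = 15628. G_3 = 15627.
G_3 = 15627. HB_5(15627) = 5^(5 + 1) + 2. Bump = 279938. G_4 = 279937.
G_4 = 279937. HB_6(279937) = 6^(6 + 1) + 1. Bump = 5764802. G_5 = 5764801.
G_5 = 5764801. HB_7(5764801) = 7^(7 + 1). Bump = 134217728. G_6 = 134217727.
G_6 = 134217727. HB_8(134217727) = 7·8^8 + 7·8^7 + 7·8^6 + 7·8^5 + 7·8^4 + 7·8^3 + 7·8^2 + 7·8 + 7. Bump = 2749609303. G_7 = 2749609302.
G_7 = 2749609302. HB_9(2749609302) = 7·9^9 + 7·9^7 + 7·9^6 + 7·9^5 + 7·9^4 + 7·9^3 + 7·9^2 + 7·9 + 6. Bump = 70077777776. G_8 = 70077777775.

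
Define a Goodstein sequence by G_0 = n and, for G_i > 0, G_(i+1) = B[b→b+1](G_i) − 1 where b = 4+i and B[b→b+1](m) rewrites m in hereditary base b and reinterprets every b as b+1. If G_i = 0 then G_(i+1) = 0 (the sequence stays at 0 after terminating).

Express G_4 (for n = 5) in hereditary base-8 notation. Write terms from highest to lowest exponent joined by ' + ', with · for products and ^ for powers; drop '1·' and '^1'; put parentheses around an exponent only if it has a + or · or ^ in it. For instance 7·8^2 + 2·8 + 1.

3

base 4: 5 = 4 + 1; at 5: 5 + 1 = 6; next = 5
base 5: 5 = 5; at 6: 6 = 6; next = 5
base 6: 5 = 5; at 7: 5 = 5; next = 4
base 7: 4 = 4; at 8: 4 = 4; next = 3
base 8: 3 = 3; at 9: 3 = 3; next = 2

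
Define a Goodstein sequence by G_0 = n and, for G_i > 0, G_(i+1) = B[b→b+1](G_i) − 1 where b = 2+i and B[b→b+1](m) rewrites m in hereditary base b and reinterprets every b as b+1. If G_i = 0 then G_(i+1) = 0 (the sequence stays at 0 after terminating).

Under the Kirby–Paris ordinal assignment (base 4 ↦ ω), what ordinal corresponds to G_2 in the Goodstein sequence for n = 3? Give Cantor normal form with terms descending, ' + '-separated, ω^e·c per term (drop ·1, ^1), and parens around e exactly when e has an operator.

3

[0] 3 ≡ 2 + 1 (base 2). Lift 3: 4. −1: 3.
[1] 3 ≡ 3 (base 3). Lift 4: 4. −1: 3.
[2] 3 ≡ 3 (base 4). Lift 5: 3. −1: 2.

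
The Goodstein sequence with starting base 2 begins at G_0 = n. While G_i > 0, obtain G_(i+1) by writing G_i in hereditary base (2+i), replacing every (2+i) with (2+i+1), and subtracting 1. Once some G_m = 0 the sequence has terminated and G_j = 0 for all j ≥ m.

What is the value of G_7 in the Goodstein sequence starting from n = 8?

i=0: 8 = 2^(2 + 1) (b=2); 2→3: 3^(3 + 1) = 81; 81−1 = 80
i=1: 80 = 2·3^3 + 2·3^2 + 2·3 + 2 (b=3); 3→4: 2·4^4 + 2·4^2 + 2·4 + 2 = 554; 554−1 = 553
i=2: 553 = 2·4^4 + 2·4^2 + 2·4 + 1 (b=4); 4→5: 2·5^5 + 2·5^2 + 2·5 + 1 = 6311; 6311−1 = 6310
i=3: 6310 = 2·5^5 + 2·5^2 + 2·5 (b=5); 5→6: 2·6^6 + 2·6^2 + 2·6 = 93396; 93396−1 = 93395
i=4: 93395 = 2·6^6 + 2·6^2 + 6 + 5 (b=6); 6→7: 2·7^7 + 2·7^2 + 7 + 5 = 1647196; 1647196−1 = 1647195
i=5: 1647195 = 2·7^7 + 2·7^2 + 7 + 4 (b=7); 7→8: 2·8^8 + 2·8^2 + 8 + 4 = 33554572; 33554572−1 = 33554571
i=6: 33554571 = 2·8^8 + 2·8^2 + 8 + 3 (b=8); 8→9: 2·9^9 + 2·9^2 + 9 + 3 = 774841152; 774841152−1 = 774841151
i=7: 774841151 = 2·9^9 + 2·9^2 + 9 + 2 (b=9); 9→10: 2·10^10 + 2·10^2 + 10 + 2 = 20000000212; 20000000212−1 = 20000000211

774841151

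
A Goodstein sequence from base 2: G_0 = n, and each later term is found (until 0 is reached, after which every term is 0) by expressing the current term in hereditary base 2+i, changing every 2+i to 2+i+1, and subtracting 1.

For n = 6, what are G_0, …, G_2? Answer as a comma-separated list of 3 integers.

6, 29, 257

6 —HB2→ 2^2 + 2 —bump→ 3^3 + 3 = 30 —(−1)→ 29
29 —HB3→ 3^3 + 2 —bump→ 4^4 + 2 = 258 —(−1)→ 257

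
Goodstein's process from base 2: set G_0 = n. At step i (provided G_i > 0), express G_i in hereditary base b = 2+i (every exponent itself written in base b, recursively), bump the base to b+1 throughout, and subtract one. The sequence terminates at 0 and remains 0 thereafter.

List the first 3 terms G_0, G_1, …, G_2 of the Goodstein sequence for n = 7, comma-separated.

7, 30, 259

step 0: 7 = 2^2 + 2 + 1; sub 3 for 2: 3^3 + 3 + 1; = 31; G_1 = 31−1 = 30
step 1: 30 = 3^3 + 3; sub 4 for 3: 4^4 + 4; = 260; G_2 = 260−1 = 259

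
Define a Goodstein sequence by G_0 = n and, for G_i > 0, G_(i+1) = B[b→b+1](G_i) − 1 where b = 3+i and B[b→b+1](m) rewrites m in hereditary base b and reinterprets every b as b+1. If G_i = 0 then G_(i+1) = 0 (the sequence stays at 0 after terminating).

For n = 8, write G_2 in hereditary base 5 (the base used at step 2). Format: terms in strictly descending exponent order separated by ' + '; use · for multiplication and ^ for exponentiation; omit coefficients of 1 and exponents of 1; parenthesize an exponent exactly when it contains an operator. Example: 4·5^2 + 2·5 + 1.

G_0 = 8. HB_3(8) = 2·3 + 2. Bump = 10. G_1 = 9.
G_1 = 9. HB_4(9) = 2·4 + 1. Bump = 11. G_2 = 10.
G_2 = 10. HB_5(10) = 2·5. Bump = 12. G_3 = 11.

2·5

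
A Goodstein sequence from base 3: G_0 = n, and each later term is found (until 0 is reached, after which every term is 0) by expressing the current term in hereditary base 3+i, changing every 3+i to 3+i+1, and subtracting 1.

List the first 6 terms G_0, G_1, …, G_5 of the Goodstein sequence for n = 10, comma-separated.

10, 16, 24, 27, 30, 33

step 0: 10 = 3^2 + 1; sub 4 for 3: 4^2 + 1; = 17; G_1 = 17−1 = 16
step 1: 16 = 4^2; sub 5 for 4: 5^2; = 25; G_2 = 25−1 = 24
step 2: 24 = 4·5 + 4; sub 6 for 5: 4·6 + 4; = 28; G_3 = 28−1 = 27
step 3: 27 = 4·6 + 3; sub 7 for 6: 4·7 + 3; = 31; G_4 = 31−1 = 30
step 4: 30 = 4·7 + 2; sub 8 for 7: 4·8 + 2; = 34; G_5 = 34−1 = 33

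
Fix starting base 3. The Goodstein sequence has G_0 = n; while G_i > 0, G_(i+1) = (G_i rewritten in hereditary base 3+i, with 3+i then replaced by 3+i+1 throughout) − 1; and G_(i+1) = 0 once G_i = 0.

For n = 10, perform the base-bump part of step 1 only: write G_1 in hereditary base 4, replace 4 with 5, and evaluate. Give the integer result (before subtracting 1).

step 0: 10 = 3^2 + 1; sub 4 for 3: 4^2 + 1; = 17; G_1 = 17−1 = 16
step 1: 16 = 4^2; sub 5 for 4: 5^2; = 25; G_2 = 25−1 = 24

25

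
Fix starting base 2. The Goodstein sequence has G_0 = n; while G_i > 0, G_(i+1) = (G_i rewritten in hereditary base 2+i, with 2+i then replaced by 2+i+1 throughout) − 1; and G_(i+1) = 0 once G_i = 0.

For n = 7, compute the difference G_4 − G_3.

7 —HB2→ 2^2 + 2 + 1 —bump→ 3^3 + 3 + 1 = 31 —(−1)→ 30
30 —HB3→ 3^3 + 3 —bump→ 4^4 + 4 = 260 —(−1)→ 259
259 —HB4→ 4^4 + 3 —bump→ 5^5 + 3 = 3128 —(−1)→ 3127
3127 —HB5→ 5^5 + 2 —bump→ 6^6 + 2 = 46658 —(−1)→ 46657

43530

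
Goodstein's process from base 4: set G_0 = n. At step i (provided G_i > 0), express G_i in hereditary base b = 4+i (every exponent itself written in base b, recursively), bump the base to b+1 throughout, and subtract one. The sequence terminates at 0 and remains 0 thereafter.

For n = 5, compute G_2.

G_0 = 5. HB_4(5) = 4 + 1. Bump = 6. G_1 = 5.
G_1 = 5. HB_5(5) = 5. Bump = 6. G_2 = 5.
G_2 = 5. HB_6(5) = 5. Bump = 5. G_3 = 4.

5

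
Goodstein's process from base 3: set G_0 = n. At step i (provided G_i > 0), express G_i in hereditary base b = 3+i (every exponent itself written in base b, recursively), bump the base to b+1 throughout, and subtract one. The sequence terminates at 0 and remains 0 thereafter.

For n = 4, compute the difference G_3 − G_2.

base 3: 4 = 3 + 1; at 4: 4 + 1 = 5; next = 4
base 4: 4 = 4; at 5: 5 = 5; next = 4
base 5: 4 = 4; at 6: 4 = 4; next = 3

-1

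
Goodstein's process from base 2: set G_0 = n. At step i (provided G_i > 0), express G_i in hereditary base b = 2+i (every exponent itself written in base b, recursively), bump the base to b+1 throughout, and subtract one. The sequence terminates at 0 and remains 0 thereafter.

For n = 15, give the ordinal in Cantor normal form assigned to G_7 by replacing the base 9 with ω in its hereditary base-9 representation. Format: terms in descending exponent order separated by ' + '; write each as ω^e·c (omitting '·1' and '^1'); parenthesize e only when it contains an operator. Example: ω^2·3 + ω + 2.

G_0 = 15. HB_2(15) = 2^(2 + 1) + 2^2 + 2 + 1. Bump = 112. G_1 = 111.
G_1 = 111. HB_3(111) = 3^(3 + 1) + 3^3 + 3. Bump = 1284. G_2 = 1283.
G_2 = 1283. HB_4(1283) = 4^(4 + 1) + 4^4 + 3. Bump = 18753. G_3 = 18752.
G_3 = 18752. HB_5(18752) = 5^(5 + 1) + 5^5 + 2. Bump = 326594. G_4 = 326593.
G_4 = 326593. HB_6(326593) = 6^(6 + 1) + 6^6 + 1. Bump = 6588345. G_5 = 6588344.
G_5 = 6588344. HB_7(6588344) = 7^(7 + 1) + 7^7. Bump = 150994944. G_6 = 150994943.
G_6 = 150994943. HB_8(150994943) = 8^(8 + 1) + 7·8^7 + 7·8^6 + 7·8^5 + 7·8^4 + 7·8^3 + 7·8^2 + 7·8 + 7. Bump = 3524450281. G_7 = 3524450280.
G_7 = 3524450280. HB_9(3524450280) = 9^(9 + 1) + 7·9^7 + 7·9^6 + 7·9^5 + 7·9^4 + 7·9^3 + 7·9^2 + 7·9 + 6. Bump = 100077777776. G_8 = 100077777775.

ω^(ω + 1) + ω^7·7 + ω^6·7 + ω^5·7 + ω^4·7 + ω^3·7 + ω^2·7 + ω·7 + 6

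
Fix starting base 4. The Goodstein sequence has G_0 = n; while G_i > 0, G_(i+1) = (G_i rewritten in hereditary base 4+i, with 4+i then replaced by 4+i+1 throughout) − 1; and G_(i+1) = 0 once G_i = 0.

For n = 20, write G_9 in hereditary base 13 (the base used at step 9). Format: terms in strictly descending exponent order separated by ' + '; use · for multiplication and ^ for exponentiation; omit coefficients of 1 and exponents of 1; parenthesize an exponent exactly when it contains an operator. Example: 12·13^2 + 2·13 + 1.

step 0: 20 = 4^2 + 4; sub 5 for 4: 5^2 + 5; = 30; G_1 = 30−1 = 29
step 1: 29 = 5^2 + 4; sub 6 for 5: 6^2 + 4; = 40; G_2 = 40−1 = 39
step 2: 39 = 6^2 + 3; sub 7 for 6: 7^2 + 3; = 52; G_3 = 52−1 = 51
step 3: 51 = 7^2 + 2; sub 8 for 7: 8^2 + 2; = 66; G_4 = 66−1 = 65
step 4: 65 = 8^2 + 1; sub 9 for 8: 9^2 + 1; = 82; G_5 = 82−1 = 81
step 5: 81 = 9^2; sub 10 for 9: 10^2; = 100; G_6 = 100−1 = 99
step 6: 99 = 9·10 + 9; sub 11 for 10: 9·11 + 9; = 108; G_7 = 108−1 = 107
step 7: 107 = 9·11 + 8; sub 12 for 11: 9·12 + 8; = 116; G_8 = 116−1 = 115
step 8: 115 = 9·12 + 7; sub 13 for 12: 9·13 + 7; = 124; G_9 = 124−1 = 123

9·13 + 6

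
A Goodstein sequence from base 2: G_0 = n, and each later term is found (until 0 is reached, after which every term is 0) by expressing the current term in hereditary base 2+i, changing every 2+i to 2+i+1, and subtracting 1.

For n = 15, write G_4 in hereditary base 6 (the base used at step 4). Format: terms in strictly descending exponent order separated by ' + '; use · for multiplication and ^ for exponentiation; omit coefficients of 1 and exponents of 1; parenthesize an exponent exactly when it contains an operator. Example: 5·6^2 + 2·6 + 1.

step 0: 15 = 2^(2 + 1) + 2^2 + 2 + 1; sub 3 for 2: 3^(3 + 1) + 3^3 + 3 + 1; = 112; G_1 = 112−1 = 111
step 1: 111 = 3^(3 + 1) + 3^3 + 3; sub 4 for 3: 4^(4 + 1) + 4^4 + 4; = 1284; G_2 = 1284−1 = 1283
step 2: 1283 = 4^(4 + 1) + 4^4 + 3; sub 5 for 4: 5^(5 + 1) + 5^5 + 3; = 18753; G_3 = 18753−1 = 18752
step 3: 18752 = 5^(5 + 1) + 5^5 + 2; sub 6 for 5: 6^(6 + 1) + 6^6 + 2; = 326594; G_4 = 326594−1 = 326593
step 4: 326593 = 6^(6 + 1) + 6^6 + 1; sub 7 for 6: 7^(7 + 1) + 7^7 + 1; = 6588345; G_5 = 6588345−1 = 6588344

6^(6 + 1) + 6^6 + 1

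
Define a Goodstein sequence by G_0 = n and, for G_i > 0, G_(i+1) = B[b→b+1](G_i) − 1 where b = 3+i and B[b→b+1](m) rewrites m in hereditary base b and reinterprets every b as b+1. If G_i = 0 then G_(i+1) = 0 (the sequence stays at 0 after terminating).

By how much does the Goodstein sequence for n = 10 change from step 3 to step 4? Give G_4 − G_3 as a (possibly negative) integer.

G_0 = 10. HB_3(10) = 3^2 + 1. Bump = 17. G_1 = 16.
G_1 = 16. HB_4(16) = 4^2. Bump = 25. G_2 = 24.
G_2 = 24. HB_5(24) = 4·5 + 4. Bump = 28. G_3 = 27.
G_3 = 27. HB_6(27) = 4·6 + 3. Bump = 31. G_4 = 30.

3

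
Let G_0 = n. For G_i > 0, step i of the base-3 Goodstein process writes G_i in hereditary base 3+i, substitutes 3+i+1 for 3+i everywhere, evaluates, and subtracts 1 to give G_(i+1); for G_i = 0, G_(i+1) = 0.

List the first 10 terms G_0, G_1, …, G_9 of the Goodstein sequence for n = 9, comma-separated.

9, 15, 17, 19, 21, 23, 24, 25, 26, 27

9 —HB3→ 3^2 —bump→ 4^2 = 16 —(−1)→ 15
15 —HB4→ 3·4 + 3 —bump→ 3·5 + 3 = 18 —(−1)→ 17
17 —HB5→ 3·5 + 2 —bump→ 3·6 + 2 = 20 —(−1)→ 19
19 —HB6→ 3·6 + 1 —bump→ 3·7 + 1 = 22 —(−1)→ 21
21 —HB7→ 3·7 —bump→ 3·8 = 24 —(−1)→ 23
23 —HB8→ 2·8 + 7 —bump→ 2·9 + 7 = 25 —(−1)→ 24
24 —HB9→ 2·9 + 6 —bump→ 2·10 + 6 = 26 —(−1)→ 25
25 —HB10→ 2·10 + 5 —bump→ 2·11 + 5 = 27 —(−1)→ 26
26 —HB11→ 2·11 + 4 —bump→ 2·12 + 4 = 28 —(−1)→ 27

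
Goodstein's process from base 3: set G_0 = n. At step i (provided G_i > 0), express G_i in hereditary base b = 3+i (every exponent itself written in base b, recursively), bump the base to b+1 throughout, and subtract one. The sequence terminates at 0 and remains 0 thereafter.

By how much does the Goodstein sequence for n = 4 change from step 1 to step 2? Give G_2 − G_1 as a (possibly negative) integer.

(0) 4|_3 = 3 + 1 ↦ 4 + 1|_4 = 5 ⇒ 4
(1) 4|_4 = 4 ↦ 5|_5 = 5 ⇒ 4

0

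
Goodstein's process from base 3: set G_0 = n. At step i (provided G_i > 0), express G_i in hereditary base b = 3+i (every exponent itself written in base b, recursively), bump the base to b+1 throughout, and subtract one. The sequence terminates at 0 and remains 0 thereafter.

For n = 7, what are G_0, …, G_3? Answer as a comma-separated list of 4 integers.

7, 8, 9, 9

G_0 = 7. HB_3(7) = 2·3 + 1. Bump = 9. G_1 = 8.
G_1 = 8. HB_4(8) = 2·4. Bump = 10. G_2 = 9.
G_2 = 9. HB_5(9) = 5 + 4. Bump = 10. G_3 = 9.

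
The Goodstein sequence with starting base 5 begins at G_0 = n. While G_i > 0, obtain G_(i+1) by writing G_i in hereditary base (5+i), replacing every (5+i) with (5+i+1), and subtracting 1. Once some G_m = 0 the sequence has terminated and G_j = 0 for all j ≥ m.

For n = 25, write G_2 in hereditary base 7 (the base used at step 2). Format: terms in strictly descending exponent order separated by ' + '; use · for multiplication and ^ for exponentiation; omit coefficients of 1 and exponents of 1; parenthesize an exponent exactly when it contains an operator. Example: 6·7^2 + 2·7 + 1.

5·7 + 4

i=0: 25 = 5^2 (b=5); 5→6: 6^2 = 36; 36−1 = 35
i=1: 35 = 5·6 + 5 (b=6); 6→7: 5·7 + 5 = 40; 40−1 = 39
i=2: 39 = 5·7 + 4 (b=7); 7→8: 5·8 + 4 = 44; 44−1 = 43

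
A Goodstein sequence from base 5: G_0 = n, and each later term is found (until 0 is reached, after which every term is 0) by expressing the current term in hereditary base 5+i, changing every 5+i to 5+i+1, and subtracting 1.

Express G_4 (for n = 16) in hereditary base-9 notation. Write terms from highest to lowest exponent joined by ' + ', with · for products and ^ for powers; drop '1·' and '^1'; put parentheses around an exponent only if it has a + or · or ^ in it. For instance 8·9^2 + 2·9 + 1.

2·9 + 4

step 0: 16 = 3·5 + 1; sub 6 for 5: 3·6 + 1; = 19; G_1 = 19−1 = 18
step 1: 18 = 3·6; sub 7 for 6: 3·7; = 21; G_2 = 21−1 = 20
step 2: 20 = 2·7 + 6; sub 8 for 7: 2·8 + 6; = 22; G_3 = 22−1 = 21
step 3: 21 = 2·8 + 5; sub 9 for 8: 2·9 + 5; = 23; G_4 = 23−1 = 22
step 4: 22 = 2·9 + 4; sub 10 for 9: 2·10 + 4; = 24; G_5 = 24−1 = 23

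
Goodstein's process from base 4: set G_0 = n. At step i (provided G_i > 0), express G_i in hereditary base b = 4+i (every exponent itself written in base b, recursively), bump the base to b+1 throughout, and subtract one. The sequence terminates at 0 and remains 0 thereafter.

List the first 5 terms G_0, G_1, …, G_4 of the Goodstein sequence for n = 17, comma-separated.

17, 25, 35, 39, 43

i=0: 17 = 4^2 + 1 (b=4); 4→5: 5^2 + 1 = 26; 26−1 = 25
i=1: 25 = 5^2 (b=5); 5→6: 6^2 = 36; 36−1 = 35
i=2: 35 = 5·6 + 5 (b=6); 6→7: 5·7 + 5 = 40; 40−1 = 39
i=3: 39 = 5·7 + 4 (b=7); 7→8: 5·8 + 4 = 44; 44−1 = 43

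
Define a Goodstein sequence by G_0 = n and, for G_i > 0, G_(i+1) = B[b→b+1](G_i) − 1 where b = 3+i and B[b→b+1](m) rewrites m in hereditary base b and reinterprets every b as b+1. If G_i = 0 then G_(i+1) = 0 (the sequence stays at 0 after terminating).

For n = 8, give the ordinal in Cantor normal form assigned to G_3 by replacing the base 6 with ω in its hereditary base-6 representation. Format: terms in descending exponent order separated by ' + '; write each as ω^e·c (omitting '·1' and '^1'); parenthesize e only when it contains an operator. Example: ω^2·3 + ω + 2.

i=0: 8 = 2·3 + 2 (b=3); 3→4: 2·4 + 2 = 10; 10−1 = 9
i=1: 9 = 2·4 + 1 (b=4); 4→5: 2·5 + 1 = 11; 11−1 = 10
i=2: 10 = 2·5 (b=5); 5→6: 2·6 = 12; 12−1 = 11
i=3: 11 = 6 + 5 (b=6); 6→7: 7 + 5 = 12; 12−1 = 11

ω + 5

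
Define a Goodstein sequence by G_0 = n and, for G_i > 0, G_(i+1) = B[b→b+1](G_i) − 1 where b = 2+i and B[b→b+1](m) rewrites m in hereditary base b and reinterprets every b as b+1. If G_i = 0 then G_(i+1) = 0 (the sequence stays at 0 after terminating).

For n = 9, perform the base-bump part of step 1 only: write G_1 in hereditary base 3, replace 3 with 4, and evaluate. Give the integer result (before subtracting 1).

9 —HB2→ 2^(2 + 1) + 1 —bump→ 3^(3 + 1) + 1 = 82 —(−1)→ 81
81 —HB3→ 3^(3 + 1) —bump→ 4^(4 + 1) = 1024 —(−1)→ 1023

1024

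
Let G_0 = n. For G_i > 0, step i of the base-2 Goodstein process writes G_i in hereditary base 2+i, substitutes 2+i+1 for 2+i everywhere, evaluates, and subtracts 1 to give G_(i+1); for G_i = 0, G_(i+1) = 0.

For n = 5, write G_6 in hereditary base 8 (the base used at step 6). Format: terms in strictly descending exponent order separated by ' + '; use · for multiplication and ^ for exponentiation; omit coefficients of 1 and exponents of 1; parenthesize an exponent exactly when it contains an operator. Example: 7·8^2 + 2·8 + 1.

G_0=5  [base 2] 2^2 + 1  →[2↦3]→  3^3 + 1 = 28  −1 ⇒ G_1=27
G_1=27  [base 3] 3^3  →[3↦4]→  4^4 = 256  −1 ⇒ G_2=255
G_2=255  [base 4] 3·4^3 + 3·4^2 + 3·4 + 3  →[4↦5]→  3·5^3 + 3·5^2 + 3·5 + 3 = 468  −1 ⇒ G_3=467
G_3=467  [base 5] 3·5^3 + 3·5^2 + 3·5 + 2  →[5↦6]→  3·6^3 + 3·6^2 + 3·6 + 2 = 776  −1 ⇒ G_4=775
G_4=775  [base 6] 3·6^3 + 3·6^2 + 3·6 + 1  →[6↦7]→  3·7^3 + 3·7^2 + 3·7 + 1 = 1198  −1 ⇒ G_5=1197
G_5=1197  [base 7] 3·7^3 + 3·7^2 + 3·7  →[7↦8]→  3·8^3 + 3·8^2 + 3·8 = 1752  −1 ⇒ G_6=1751
G_6=1751  [base 8] 3·8^3 + 3·8^2 + 2·8 + 7  →[8↦9]→  3·9^3 + 3·9^2 + 2·9 + 7 = 2455  −1 ⇒ G_7=2454

3·8^3 + 3·8^2 + 2·8 + 7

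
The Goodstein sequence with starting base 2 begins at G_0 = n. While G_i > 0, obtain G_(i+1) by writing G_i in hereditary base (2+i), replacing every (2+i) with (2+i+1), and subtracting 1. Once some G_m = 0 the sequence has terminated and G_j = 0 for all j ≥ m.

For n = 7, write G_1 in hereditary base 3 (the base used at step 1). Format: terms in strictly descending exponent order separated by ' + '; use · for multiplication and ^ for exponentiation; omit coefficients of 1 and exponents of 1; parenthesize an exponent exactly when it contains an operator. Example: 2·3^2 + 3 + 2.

3^3 + 3

G_0=7  [base 2] 2^2 + 2 + 1  →[2↦3]→  3^3 + 3 + 1 = 31  −1 ⇒ G_1=30
G_1=30  [base 3] 3^3 + 3  →[3↦4]→  4^4 + 4 = 260  −1 ⇒ G_2=259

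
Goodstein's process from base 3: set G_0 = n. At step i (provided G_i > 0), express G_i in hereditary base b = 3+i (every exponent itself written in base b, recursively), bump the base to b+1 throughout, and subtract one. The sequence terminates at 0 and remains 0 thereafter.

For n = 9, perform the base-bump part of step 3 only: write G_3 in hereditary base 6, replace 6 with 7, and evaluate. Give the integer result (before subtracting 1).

22

base 3: 9 = 3^2; at 4: 4^2 = 16; next = 15
base 4: 15 = 3·4 + 3; at 5: 3·5 + 3 = 18; next = 17
base 5: 17 = 3·5 + 2; at 6: 3·6 + 2 = 20; next = 19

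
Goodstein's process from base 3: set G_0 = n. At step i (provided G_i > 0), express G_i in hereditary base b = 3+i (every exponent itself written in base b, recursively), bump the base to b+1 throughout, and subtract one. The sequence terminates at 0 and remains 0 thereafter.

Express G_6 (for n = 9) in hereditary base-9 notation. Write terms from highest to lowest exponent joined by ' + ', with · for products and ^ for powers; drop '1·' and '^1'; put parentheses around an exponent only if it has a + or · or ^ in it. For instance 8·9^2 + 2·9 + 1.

base 3: 9 = 3^2; at 4: 4^2 = 16; next = 15
base 4: 15 = 3·4 + 3; at 5: 3·5 + 3 = 18; next = 17
base 5: 17 = 3·5 + 2; at 6: 3·6 + 2 = 20; next = 19
base 6: 19 = 3·6 + 1; at 7: 3·7 + 1 = 22; next = 21
base 7: 21 = 3·7; at 8: 3·8 = 24; next = 23
base 8: 23 = 2·8 + 7; at 9: 2·9 + 7 = 25; next = 24
base 9: 24 = 2·9 + 6; at 10: 2·10 + 6 = 26; next = 25

2·9 + 6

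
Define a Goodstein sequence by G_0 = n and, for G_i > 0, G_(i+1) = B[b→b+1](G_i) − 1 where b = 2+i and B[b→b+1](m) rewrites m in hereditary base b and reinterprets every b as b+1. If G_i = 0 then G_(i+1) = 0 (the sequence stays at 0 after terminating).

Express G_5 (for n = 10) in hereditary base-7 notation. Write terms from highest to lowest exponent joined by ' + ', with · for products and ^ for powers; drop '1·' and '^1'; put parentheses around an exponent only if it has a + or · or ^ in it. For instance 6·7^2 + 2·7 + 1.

5·7^7 + 5·7^5 + 5·7^4 + 5·7^3 + 5·7^2 + 5·7 + 4

10 —HB2→ 2^(2 + 1) + 2 —bump→ 3^(3 + 1) + 3 = 84 —(−1)→ 83
83 —HB3→ 3^(3 + 1) + 2 —bump→ 4^(4 + 1) + 2 = 1026 —(−1)→ 1025
1025 —HB4→ 4^(4 + 1) + 1 —bump→ 5^(5 + 1) + 1 = 15626 —(−1)→ 15625
15625 —HB5→ 5^(5 + 1) —bump→ 6^(6 + 1) = 279936 —(−1)→ 279935
279935 —HB6→ 5·6^6 + 5·6^5 + 5·6^4 + 5·6^3 + 5·6^2 + 5·6 + 5 —bump→ 5·7^7 + 5·7^5 + 5·7^4 + 5·7^3 + 5·7^2 + 5·7 + 5 = 4215755 —(−1)→ 4215754
4215754 —HB7→ 5·7^7 + 5·7^5 + 5·7^4 + 5·7^3 + 5·7^2 + 5·7 + 4 —bump→ 5·8^8 + 5·8^5 + 5·8^4 + 5·8^3 + 5·8^2 + 5·8 + 4 = 84073324 —(−1)→ 84073323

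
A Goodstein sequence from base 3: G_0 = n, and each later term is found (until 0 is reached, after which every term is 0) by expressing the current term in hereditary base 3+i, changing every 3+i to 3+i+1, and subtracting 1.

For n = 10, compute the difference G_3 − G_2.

step 0: 10 = 3^2 + 1; sub 4 for 3: 4^2 + 1; = 17; G_1 = 17−1 = 16
step 1: 16 = 4^2; sub 5 for 4: 5^2; = 25; G_2 = 25−1 = 24
step 2: 24 = 4·5 + 4; sub 6 for 5: 4·6 + 4; = 28; G_3 = 28−1 = 27

3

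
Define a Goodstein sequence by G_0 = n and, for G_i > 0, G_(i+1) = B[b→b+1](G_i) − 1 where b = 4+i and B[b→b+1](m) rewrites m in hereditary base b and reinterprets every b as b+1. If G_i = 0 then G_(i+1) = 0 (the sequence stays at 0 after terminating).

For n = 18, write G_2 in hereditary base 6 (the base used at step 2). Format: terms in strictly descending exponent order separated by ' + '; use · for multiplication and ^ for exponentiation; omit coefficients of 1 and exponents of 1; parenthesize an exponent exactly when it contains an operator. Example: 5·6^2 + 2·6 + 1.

6^2

G_0=18  [base 4] 4^2 + 2  →[4↦5]→  5^2 + 2 = 27  −1 ⇒ G_1=26
G_1=26  [base 5] 5^2 + 1  →[5↦6]→  6^2 + 1 = 37  −1 ⇒ G_2=36
G_2=36  [base 6] 6^2  →[6↦7]→  7^2 = 49  −1 ⇒ G_3=48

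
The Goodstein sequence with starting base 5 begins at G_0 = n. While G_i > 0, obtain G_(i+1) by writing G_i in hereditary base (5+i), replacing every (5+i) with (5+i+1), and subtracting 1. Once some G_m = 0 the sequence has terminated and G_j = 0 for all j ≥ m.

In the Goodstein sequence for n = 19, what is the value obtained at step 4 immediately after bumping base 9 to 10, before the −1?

G_0 = 19. HB_5(19) = 3·5 + 4. Bump = 22. G_1 = 21.
G_1 = 21. HB_6(21) = 3·6 + 3. Bump = 24. G_2 = 23.
G_2 = 23. HB_7(23) = 3·7 + 2. Bump = 26. G_3 = 25.
G_3 = 25. HB_8(25) = 3·8 + 1. Bump = 28. G_4 = 27.

30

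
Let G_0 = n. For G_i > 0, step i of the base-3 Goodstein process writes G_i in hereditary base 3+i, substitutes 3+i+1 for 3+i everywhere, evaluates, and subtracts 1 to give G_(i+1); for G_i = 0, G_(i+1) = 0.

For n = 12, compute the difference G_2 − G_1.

8

step 0: 12 = 3^2 + 3; sub 4 for 3: 4^2 + 4; = 20; G_1 = 20−1 = 19
step 1: 19 = 4^2 + 3; sub 5 for 4: 5^2 + 3; = 28; G_2 = 28−1 = 27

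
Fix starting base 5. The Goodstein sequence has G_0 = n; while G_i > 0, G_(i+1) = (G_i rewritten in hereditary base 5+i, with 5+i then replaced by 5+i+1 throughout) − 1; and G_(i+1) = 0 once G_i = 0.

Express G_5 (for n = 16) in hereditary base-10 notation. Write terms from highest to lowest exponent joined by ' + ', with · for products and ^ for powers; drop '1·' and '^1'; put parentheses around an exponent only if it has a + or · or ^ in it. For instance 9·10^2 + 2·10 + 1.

2·10 + 3

G_0 = 16. HB_5(16) = 3·5 + 1. Bump = 19. G_1 = 18.
G_1 = 18. HB_6(18) = 3·6. Bump = 21. G_2 = 20.
G_2 = 20. HB_7(20) = 2·7 + 6. Bump = 22. G_3 = 21.
G_3 = 21. HB_8(21) = 2·8 + 5. Bump = 23. G_4 = 22.
G_4 = 22. HB_9(22) = 2·9 + 4. Bump = 24. G_5 = 23.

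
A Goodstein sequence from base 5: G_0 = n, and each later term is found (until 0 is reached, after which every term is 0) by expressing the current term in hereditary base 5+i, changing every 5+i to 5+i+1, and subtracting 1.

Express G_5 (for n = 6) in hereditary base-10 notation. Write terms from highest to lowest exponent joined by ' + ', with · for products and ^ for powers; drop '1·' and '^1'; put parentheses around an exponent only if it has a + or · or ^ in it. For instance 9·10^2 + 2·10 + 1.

3

G_0 = 6. HB_5(6) = 5 + 1. Bump = 7. G_1 = 6.
G_1 = 6. HB_6(6) = 6. Bump = 7. G_2 = 6.
G_2 = 6. HB_7(6) = 6. Bump = 6. G_3 = 5.
G_3 = 5. HB_8(5) = 5. Bump = 5. G_4 = 4.
G_4 = 4. HB_9(4) = 4. Bump = 4. G_5 = 3.
G_5 = 3. HB_10(3) = 3. Bump = 3. G_6 = 2.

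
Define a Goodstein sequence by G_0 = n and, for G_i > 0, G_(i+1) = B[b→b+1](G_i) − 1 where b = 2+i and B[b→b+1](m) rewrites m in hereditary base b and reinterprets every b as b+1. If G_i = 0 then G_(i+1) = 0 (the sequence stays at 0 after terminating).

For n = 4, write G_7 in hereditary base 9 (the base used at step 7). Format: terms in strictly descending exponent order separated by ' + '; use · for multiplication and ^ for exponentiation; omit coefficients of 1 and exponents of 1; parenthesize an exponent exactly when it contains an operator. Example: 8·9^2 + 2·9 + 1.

step 0: 4 = 2^2; sub 3 for 2: 3^3; = 27; G_1 = 27−1 = 26
step 1: 26 = 2·3^2 + 2·3 + 2; sub 4 for 3: 2·4^2 + 2·4 + 2; = 42; G_2 = 42−1 = 41
step 2: 41 = 2·4^2 + 2·4 + 1; sub 5 for 4: 2·5^2 + 2·5 + 1; = 61; G_3 = 61−1 = 60
step 3: 60 = 2·5^2 + 2·5; sub 6 for 5: 2·6^2 + 2·6; = 84; G_4 = 84−1 = 83
step 4: 83 = 2·6^2 + 6 + 5; sub 7 for 6: 2·7^2 + 7 + 5; = 110; G_5 = 110−1 = 109
step 5: 109 = 2·7^2 + 7 + 4; sub 8 for 7: 2·8^2 + 8 + 4; = 140; G_6 = 140−1 = 139
step 6: 139 = 2·8^2 + 8 + 3; sub 9 for 8: 2·9^2 + 9 + 3; = 174; G_7 = 174−1 = 173
step 7: 173 = 2·9^2 + 9 + 2; sub 10 for 9: 2·10^2 + 10 + 2; = 212; G_8 = 212−1 = 211

2·9^2 + 9 + 2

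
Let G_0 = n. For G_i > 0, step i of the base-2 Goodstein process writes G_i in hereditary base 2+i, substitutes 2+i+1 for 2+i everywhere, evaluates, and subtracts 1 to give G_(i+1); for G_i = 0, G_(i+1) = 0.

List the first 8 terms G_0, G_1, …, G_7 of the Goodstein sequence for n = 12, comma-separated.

i=0: 12 = 2^(2 + 1) + 2^2 (b=2); 2→3: 3^(3 + 1) + 3^3 = 108; 108−1 = 107
i=1: 107 = 3^(3 + 1) + 2·3^2 + 2·3 + 2 (b=3); 3→4: 4^(4 + 1) + 2·4^2 + 2·4 + 2 = 1066; 1066−1 = 1065
i=2: 1065 = 4^(4 + 1) + 2·4^2 + 2·4 + 1 (b=4); 4→5: 5^(5 + 1) + 2·5^2 + 2·5 + 1 = 15686; 15686−1 = 15685
i=3: 15685 = 5^(5 + 1) + 2·5^2 + 2·5 (b=5); 5→6: 6^(6 + 1) + 2·6^2 + 2·6 = 280020; 280020−1 = 280019
i=4: 280019 = 6^(6 + 1) + 2·6^2 + 6 + 5 (b=6); 6→7: 7^(7 + 1) + 2·7^2 + 7 + 5 = 5764911; 5764911−1 = 5764910
i=5: 5764910 = 7^(7 + 1) + 2·7^2 + 7 + 4 (b=7); 7→8: 8^(8 + 1) + 2·8^2 + 8 + 4 = 134217868; 134217868−1 = 134217867
i=6: 134217867 = 8^(8 + 1) + 2·8^2 + 8 + 3 (b=8); 8→9: 9^(9 + 1) + 2·9^2 + 9 + 3 = 3486784575; 3486784575−1 = 3486784574

12, 107, 1065, 15685, 280019, 5764910, 134217867, 3486784574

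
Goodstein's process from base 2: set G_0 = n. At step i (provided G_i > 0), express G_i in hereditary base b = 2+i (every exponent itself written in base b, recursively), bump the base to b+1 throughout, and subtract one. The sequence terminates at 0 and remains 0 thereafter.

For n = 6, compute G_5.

98039

G_0 = 6. HB_2(6) = 2^2 + 2. Bump = 30. G_1 = 29.
G_1 = 29. HB_3(29) = 3^3 + 2. Bump = 258. G_2 = 257.
G_2 = 257. HB_4(257) = 4^4 + 1. Bump = 3126. G_3 = 3125.
G_3 = 3125. HB_5(3125) = 5^5. Bump = 46656. G_4 = 46655.
G_4 = 46655. HB_6(46655) = 5·6^5 + 5·6^4 + 5·6^3 + 5·6^2 + 5·6 + 5. Bump = 98040. G_5 = 98039.
G_5 = 98039. HB_7(98039) = 5·7^5 + 5·7^4 + 5·7^3 + 5·7^2 + 5·7 + 4. Bump = 187244. G_6 = 187243.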